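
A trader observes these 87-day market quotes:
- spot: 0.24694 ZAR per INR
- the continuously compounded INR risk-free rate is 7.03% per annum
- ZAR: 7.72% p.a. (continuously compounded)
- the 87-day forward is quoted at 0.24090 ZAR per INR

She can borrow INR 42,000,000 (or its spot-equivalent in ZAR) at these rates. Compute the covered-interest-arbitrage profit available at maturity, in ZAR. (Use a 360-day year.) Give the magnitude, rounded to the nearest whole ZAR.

ZAR 275,632

T = 87/360 years.
Invest the INR and cover forward: 42,000,000 × 1.0171343033 × 0.24090 = ZAR 10,291,161.45.
Convert at spot and invest in ZAR: 42,000,000 × 0.24694 × 1.0188317896 = ZAR 10,566,793.53.
The quoted forward undervalues INR, so borrow INR, convert to ZAR at spot, deposit the ZAR at 7.72%, and buy INR forward at 0.24090 to cover the loan.
Profit = 10,566,793.53 − 10,291,161.45 = ZAR 275,632.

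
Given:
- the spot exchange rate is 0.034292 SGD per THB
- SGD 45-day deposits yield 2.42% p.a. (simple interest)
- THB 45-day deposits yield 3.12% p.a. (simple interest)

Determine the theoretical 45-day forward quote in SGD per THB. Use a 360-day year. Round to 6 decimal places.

0.034262

T = 45/360 years.
SGD accumulates by 1 + 0.0242×45/360 = 1.003025.
Growth of 1 THB over T: 1 + 0.0312×45/360 = 1.003900.
So F = 0.034292 × 1.003025 / 1.003900 = 0.03426211 (SGD/THB).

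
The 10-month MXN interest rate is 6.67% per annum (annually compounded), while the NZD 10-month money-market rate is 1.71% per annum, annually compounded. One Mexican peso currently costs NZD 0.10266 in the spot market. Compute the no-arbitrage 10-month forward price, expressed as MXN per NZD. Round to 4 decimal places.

T = 10/12 years.
NZD accumulates by (1 + 0.0171)^(10/12) = 1.01422983.
Growth of 1 MXN over T: (1 + 0.0667)^(10/12) = 1.05528212.
Forward (NZD per MXN) = 0.10266 × 1.01422983 / 1.05528212 = 0.098666349.
Invert for MXN per NZD: 1 / 0.098666349 = 10.1352.

10.1352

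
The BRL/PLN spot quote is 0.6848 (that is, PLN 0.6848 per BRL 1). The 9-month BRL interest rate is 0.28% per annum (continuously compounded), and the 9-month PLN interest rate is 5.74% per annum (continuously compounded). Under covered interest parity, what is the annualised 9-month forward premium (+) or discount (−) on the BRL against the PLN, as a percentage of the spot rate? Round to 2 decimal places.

T = 9/12 years.
No-arbitrage forward: 0.6848 × 1.0439901 / 1.0021022 = 0.7134247 PLN/BRL.
Annualised premium = (F − S)/S × (1/T) = (0.7134247 − 0.6848)/0.6848 ÷ (9/12) = 5.57%.

+5.57%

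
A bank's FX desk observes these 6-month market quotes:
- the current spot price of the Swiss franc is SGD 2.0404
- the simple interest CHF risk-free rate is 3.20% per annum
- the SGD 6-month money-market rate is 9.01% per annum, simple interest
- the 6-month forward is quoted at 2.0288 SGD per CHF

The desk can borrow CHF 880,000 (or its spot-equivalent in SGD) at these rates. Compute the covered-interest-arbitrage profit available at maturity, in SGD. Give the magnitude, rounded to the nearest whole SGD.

SGD 62,532

T = 6/12 years.
Route A — deposit CHF, sell forward: 880,000 × 1.016000 × 2.0288 = SGD 1,813,909.50.
Route B — convert at spot, deposit SGD: 880,000 × 2.0404 × 1.045050 = SGD 1,876,441.62.
The quoted forward undervalues CHF, so borrow CHF, convert to SGD at spot, deposit the SGD at 9.01%, and buy CHF forward at 2.0288 to cover the loan.
Arbitrage profit = |1,813,909.50 − 1,876,441.62| = SGD 62,532.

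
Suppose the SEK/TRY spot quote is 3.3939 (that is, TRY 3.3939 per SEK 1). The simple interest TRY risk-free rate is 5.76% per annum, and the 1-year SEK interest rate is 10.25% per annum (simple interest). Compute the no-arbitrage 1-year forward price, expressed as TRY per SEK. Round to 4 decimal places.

T = 1 year.
TRY growth factor: 1 + 0.0576×1 = 1.057600.
SEK growth factor: 1 + 0.1025×1 = 1.102500.
So F = 3.3939 × 1.057600 / 1.102500 = 3.255681 (TRY/SEK).

3.2557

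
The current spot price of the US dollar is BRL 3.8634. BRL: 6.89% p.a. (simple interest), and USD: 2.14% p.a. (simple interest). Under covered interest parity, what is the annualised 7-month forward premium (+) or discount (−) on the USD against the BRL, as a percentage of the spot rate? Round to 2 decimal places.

T = 7/12 years.
No-arbitrage forward: 3.8634 × 1.0401917 / 1.0124833 = 3.9691288 BRL/USD.
(F − S)/S ÷ T = (3.9691288 − 3.8634)/3.8634/(7/12) = 0.046914 → 4.69%.

+4.69%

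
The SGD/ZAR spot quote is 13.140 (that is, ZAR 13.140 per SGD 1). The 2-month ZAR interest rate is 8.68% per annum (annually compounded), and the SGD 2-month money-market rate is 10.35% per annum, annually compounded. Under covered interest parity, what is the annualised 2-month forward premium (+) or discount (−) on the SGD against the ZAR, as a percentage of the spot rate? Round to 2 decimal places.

T = 2/12 years.
CIP forward (ZAR per SGD) = 13.14 × 1.0139696/1.0165499 = 13.106647.
Annualised premium = (F − S)/S × (1/T) = (13.106647 − 13.14)/13.14 ÷ (2/12) = -1.52%.

-1.52%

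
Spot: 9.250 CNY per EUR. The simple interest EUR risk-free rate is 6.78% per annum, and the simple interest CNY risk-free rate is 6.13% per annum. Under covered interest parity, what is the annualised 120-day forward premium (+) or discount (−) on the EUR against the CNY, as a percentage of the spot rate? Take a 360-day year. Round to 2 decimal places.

T = 120/360 years.
F = S · g_CNY/g_EUR = 9.25 × 1.0204333/1.022600 = 9.230401.
Annualised premium = (F − S)/S × (1/T) = (9.230401 − 9.25)/9.25 ÷ (120/360) = -0.64%.

-0.64%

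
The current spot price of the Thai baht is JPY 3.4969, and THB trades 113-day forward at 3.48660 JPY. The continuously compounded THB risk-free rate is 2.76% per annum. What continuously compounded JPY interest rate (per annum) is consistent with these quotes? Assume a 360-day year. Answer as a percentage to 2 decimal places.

T = 113/360 years.
F/S = 3.4866/3.4969 = 0.9970545 = (growth of JPY) / (growth of THB).
THB growth factor: e^(0.0276×113/360) = 1.008701.
So the JPY growth factor = 1.0057299.
r = ln(1.0057299)/(113/360) = 0.018202 → 1.82%.

1.82%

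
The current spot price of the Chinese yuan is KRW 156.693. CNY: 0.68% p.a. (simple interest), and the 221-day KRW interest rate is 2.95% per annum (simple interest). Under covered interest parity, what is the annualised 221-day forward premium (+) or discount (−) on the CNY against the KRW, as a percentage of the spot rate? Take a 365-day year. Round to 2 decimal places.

T = 221/365 years.
F = S · g_KRW/g_CNY = 156.693 × 1.0178616/1.0041173 = 158.837805.
(F − S)/S ÷ T = (158.837805 − 156.693)/156.693/(221/365) = 0.022607 → 2.26%.

+2.26%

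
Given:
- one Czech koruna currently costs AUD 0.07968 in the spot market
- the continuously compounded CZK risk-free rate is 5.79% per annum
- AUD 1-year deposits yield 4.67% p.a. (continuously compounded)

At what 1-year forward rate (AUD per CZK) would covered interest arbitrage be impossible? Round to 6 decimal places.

0.078793

T = 1 year.
Growth of 1 AUD over T: e^(0.0467×1) = 1.0478076.
Growth of 1 CZK over T: e^(0.0579×1) = 1.059609.
So F = 0.07968 × 1.0478076 / 1.059609 = 0.07879256 (AUD/CZK).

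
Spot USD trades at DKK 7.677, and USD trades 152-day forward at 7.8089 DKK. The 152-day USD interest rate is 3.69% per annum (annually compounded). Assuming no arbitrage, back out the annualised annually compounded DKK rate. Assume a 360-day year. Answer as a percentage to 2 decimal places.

7.96%

T = 152/360 years.
F/S = 7.8089/7.677 = 1.0171812 = (growth of DKK) / (growth of USD).
USD growth factor: (1 + 0.0369)^(152/360) = 1.0154171.
Hence g_DKK = 1.0328632.
Annualise: 1.0328632^(360/152) − 1 = 0.079591 = 7.96%.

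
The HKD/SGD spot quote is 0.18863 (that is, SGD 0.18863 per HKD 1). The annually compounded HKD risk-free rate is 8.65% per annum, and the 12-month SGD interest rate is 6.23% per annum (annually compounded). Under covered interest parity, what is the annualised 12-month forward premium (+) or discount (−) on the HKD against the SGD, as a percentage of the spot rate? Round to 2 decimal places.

-2.23%

T = 1 year.
CIP forward (SGD per HKD) = 0.18863 × 1.062300/1.086500 = 0.18442858.
(F − S)/S ÷ T = (0.18442858 − 0.18863)/0.18863/1 = -0.022273 → -2.23%.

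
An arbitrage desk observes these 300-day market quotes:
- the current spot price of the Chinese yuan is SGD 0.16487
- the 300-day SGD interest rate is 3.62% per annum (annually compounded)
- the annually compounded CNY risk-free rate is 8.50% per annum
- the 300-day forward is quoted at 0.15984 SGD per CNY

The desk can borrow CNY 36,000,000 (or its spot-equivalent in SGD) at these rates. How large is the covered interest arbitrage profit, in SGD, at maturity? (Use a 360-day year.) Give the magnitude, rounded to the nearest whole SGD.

T = 300/360 years.
Route A — deposit CNY, sell forward: 36,000,000 × 1.070347458 × 0.15984 = SGD 6,159,036.16.
Route B — convert at spot, deposit SGD: 36,000,000 × 0.16487 × 1.03007692 = SGD 6,113,836.14.
The quoted forward overvalues CNY, so borrow SGD, buy CNY at spot, deposit the CNY at 8.50%, and sell the proceeds forward at 0.15984.
Profit = 6,159,036.16 − 6,113,836.14 = SGD 45,200.

SGD 45,200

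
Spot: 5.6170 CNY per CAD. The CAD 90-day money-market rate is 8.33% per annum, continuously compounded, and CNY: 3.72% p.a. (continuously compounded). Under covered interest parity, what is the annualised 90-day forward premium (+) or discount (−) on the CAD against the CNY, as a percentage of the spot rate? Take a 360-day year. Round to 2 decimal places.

T = 90/360 years.
F = S · g_CNY/g_CAD = 5.617 × 1.0093434/1.0210434 = 5.5526355.
Annualised premium = (F − S)/S × (1/T) = (5.5526355 − 5.617)/5.617 ÷ (90/360) = -4.58%.

-4.58%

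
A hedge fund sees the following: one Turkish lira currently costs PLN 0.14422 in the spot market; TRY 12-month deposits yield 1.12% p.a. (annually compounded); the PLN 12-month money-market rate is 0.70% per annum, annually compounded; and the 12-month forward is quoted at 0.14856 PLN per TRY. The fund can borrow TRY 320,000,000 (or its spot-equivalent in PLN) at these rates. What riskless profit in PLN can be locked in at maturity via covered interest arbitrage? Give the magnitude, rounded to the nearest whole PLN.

PLN 1,598,186

T = 1 year.
Keep in TRY, deliver into the forward: 320,000,000·1.011200·0.14856 = PLN 48,071,639.04.
Swap to PLN now, deposit: 320,000,000·0.14422·1.007000 = PLN 46,473,452.80.
The quoted forward overvalues TRY, so borrow PLN, buy TRY at spot, deposit the TRY at 1.12%, and sell the proceeds forward at 0.14856.
The gap between the two covered legs is PLN 1,598,186.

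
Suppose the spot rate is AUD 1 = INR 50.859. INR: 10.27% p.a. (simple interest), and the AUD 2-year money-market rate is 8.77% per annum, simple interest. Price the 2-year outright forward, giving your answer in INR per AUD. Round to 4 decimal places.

52.1571

T = 2 years.
INR growth factor: 1 + 0.1027×2 = 1.205400.
AUD growth factor: 1 + 0.0877×2 = 1.175400.
So F = 50.859 × 1.205400 / 1.175400 = 52.157086 (INR/AUD).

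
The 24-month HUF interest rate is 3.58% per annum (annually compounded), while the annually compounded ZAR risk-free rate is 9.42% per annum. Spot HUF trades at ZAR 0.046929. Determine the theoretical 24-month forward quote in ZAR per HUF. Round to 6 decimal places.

T = 2 years.
ZAR accumulates by (1 + 0.0942)^2 = 1.1972736.
Growth of 1 HUF over T: (1 + 0.0358)^2 = 1.0728816.
So F = 0.046929 × 1.1972736 / 1.0728816 = 0.05237004 (ZAR/HUF).

0.052370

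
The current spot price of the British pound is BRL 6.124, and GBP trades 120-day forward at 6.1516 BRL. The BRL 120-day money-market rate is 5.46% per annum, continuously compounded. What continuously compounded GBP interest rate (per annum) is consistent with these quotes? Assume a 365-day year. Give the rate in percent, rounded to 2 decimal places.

T = 120/365 years.
CIP gives F = S · g_BRL/g_GBP, so g_BRL/g_GBP = 6.1516/6.124 = 1.0045069.
The BRL side grows by e^(0.0546×120/365) = 1.0181128.
That pins the GBP growth at 1.0135449.
r = ln(1.0135449)/(120/365) = 0.040923 → 4.09%.

4.09%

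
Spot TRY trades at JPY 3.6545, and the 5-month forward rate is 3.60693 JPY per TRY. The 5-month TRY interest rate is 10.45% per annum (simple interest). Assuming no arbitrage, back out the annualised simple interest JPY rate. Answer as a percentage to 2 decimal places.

T = 5/12 years.
F/S = 3.60693/3.6545 = 0.9869832 = (growth of JPY) / (growth of TRY).
The TRY side grows by 1 + 0.1045×5/12 = 1.0435417.
So the JPY growth factor = 1.0299581.
r = (1.0299581 − 1)/(5/12) = 0.071899 → 7.19%.

7.19%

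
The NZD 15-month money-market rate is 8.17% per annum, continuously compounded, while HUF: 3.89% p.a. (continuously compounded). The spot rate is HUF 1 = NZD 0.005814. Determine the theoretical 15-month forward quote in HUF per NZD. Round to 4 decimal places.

T = 15/12 years.
NZD accumulates by e^(0.0817×15/12) = 1.107521903.
HUF accumulates by e^(0.0389×15/12) = 1.049826592.
CIP: F = S · (grow NZD)/(grow HUF) = 0.005814 × 1.107521903/1.049826592 = 0.00613351995 NZD per HUF.
Quoted the other way: 1/0.00613351995 = 163.0385 HUF per NZD.

163.0385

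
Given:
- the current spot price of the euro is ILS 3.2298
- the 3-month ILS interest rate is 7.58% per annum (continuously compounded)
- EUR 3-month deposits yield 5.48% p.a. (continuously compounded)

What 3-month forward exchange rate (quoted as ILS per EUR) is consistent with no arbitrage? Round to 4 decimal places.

T = 3/12 years.
Growth of 1 ILS over T: e^(0.0758×3/12) = 1.0191307.
EUR growth factor: e^(0.0548×3/12) = 1.0137943.
So F = 3.2298 × 1.0191307 / 1.0137943 = 3.246801 (ILS/EUR).

3.2468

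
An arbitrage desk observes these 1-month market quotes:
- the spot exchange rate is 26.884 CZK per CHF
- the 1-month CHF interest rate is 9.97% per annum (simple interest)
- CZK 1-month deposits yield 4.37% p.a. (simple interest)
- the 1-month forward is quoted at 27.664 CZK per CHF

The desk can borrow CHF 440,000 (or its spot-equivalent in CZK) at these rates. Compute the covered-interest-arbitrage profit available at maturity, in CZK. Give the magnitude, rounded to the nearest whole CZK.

CZK 401,253

T = 1/12 years.
Route A — deposit CHF, sell forward: 440,000 × 1.0083083333 × 27.664 = CZK 12,273,290.36.
Route B — convert at spot, deposit CZK: 440,000 × 26.884 × 1.0036416667 = CZK 11,872,037.13.
The quoted forward overvalues CHF, so borrow CZK, buy CHF at spot, deposit the CHF at 9.97%, and sell the proceeds forward at 27.664.
Arbitrage profit = |12,273,290.36 − 11,872,037.13| = CZK 401,253.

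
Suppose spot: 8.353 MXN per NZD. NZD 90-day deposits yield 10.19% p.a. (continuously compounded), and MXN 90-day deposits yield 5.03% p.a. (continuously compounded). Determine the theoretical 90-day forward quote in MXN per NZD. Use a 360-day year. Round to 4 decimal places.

T = 90/360 years.
MXN growth factor: e^(0.0503×90/360) = 1.0126544.
NZD growth factor: e^(0.1019×90/360) = 1.0258023.
Forward (MXN per NZD) = 8.353 × 1.0126544 / 1.0258023 = 8.245938.

8.2459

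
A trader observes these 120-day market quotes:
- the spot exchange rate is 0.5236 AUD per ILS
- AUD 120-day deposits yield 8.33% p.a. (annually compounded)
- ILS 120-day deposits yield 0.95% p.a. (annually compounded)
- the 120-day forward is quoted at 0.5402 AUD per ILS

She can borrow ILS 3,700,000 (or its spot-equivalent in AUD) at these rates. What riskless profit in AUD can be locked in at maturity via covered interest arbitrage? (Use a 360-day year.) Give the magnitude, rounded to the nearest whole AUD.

AUD 15,365

T = 120/360 years.
Keep in ILS, deliver into the forward: 3,700,000·1.003156691·0.5402 = AUD 2,005,049.40.
Swap to AUD now, deposit: 3,700,000·0.5236·1.027029491 = AUD 1,989,684.77.
The quoted forward overvalues ILS, so borrow AUD, buy ILS at spot, deposit the ILS at 0.95%, and sell the proceeds forward at 0.5402.
Profit = 2,005,049.40 − 1,989,684.77 = AUD 15,365.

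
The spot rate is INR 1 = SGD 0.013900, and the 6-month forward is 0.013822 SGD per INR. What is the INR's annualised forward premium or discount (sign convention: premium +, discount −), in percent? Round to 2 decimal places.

-1.12%

T = 6/12 years.
(F − S)/S = (0.013822 − 0.0139)/0.0139 = -0.0056115.
×(1/T) gives -1.12% p.a.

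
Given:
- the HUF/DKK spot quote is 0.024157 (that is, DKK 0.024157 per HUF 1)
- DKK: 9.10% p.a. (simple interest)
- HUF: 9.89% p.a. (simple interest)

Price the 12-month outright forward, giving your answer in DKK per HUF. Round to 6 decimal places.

0.023983

T = 1 year.
Growth of 1 DKK over T: 1 + 0.0910×1 = 1.091000.
HUF growth factor: 1 + 0.0989×1 = 1.098900.
So F = 0.024157 × 1.091000 / 1.098900 = 0.02398334 (DKK/HUF).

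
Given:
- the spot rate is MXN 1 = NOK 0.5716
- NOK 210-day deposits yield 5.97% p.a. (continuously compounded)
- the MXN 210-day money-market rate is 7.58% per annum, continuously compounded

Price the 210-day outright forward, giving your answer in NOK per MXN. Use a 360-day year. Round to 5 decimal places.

0.56626

T = 210/360 years.
NOK accumulates by e^(0.0597×210/360) = 1.0354385.
Growth of 1 MXN over T: e^(0.0758×210/360) = 1.0452088.
CIP: F = S · (grow NOK)/(grow MXN) = 0.5716 × 1.0354385/1.0452088 = 0.5662569 NOK per MXN.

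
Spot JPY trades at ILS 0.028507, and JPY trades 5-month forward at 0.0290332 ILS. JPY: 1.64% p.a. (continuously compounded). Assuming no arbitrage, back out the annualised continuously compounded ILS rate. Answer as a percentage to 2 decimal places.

T = 5/12 years.
F/S = 0.0290332/0.028507 = 1.0184586 = (growth of ILS) / (growth of JPY).
The JPY side grows by e^(0.0164×5/12) = 1.0068567.
Hence g_ILS = 1.0254419.
r = ln(1.0254419)/(5/12) = 0.060297 → 6.03%.

6.03%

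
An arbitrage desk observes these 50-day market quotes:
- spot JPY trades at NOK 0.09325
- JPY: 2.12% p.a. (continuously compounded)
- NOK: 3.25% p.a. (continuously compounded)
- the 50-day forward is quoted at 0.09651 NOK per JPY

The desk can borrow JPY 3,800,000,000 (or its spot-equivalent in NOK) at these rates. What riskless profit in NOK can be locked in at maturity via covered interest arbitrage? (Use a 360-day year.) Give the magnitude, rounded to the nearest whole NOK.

T = 50/360 years.
Keep in JPY, deliver into the forward: 3,800,000,000·1.00294878358·0.09651 = NOK 367,819,430.99.
Swap to NOK now, deposit: 3,800,000,000·0.09325·1.00452409183 = NOK 355,953,111.94.
The quoted forward overvalues JPY, so borrow NOK, buy JPY at spot, deposit the JPY at 2.12%, and sell the proceeds forward at 0.09651.
Arbitrage profit = |367,819,430.99 − 355,953,111.94| = NOK 11,866,319.

NOK 11,866,319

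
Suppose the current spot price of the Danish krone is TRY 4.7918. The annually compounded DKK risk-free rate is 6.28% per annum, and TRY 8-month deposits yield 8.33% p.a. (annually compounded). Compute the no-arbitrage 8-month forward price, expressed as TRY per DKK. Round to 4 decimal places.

4.8532

T = 8/12 years.
Growth of 1 TRY over T: (1 + 0.0833)^(8/12) = 1.0547896.
DKK accumulates by (1 + 0.0628)^(8/12) = 1.0414403.
CIP: F = S · (grow TRY)/(grow DKK) = 4.7918 × 1.0547896/1.0414403 = 4.853222 TRY per DKK.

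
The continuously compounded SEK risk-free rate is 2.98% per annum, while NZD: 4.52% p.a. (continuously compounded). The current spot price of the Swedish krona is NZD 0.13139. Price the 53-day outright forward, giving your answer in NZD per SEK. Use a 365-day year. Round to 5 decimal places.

0.13168

T = 53/365 years.
NZD accumulates by e^(0.0452×53/365) = 1.0065849.
Growth of 1 SEK over T: e^(0.0298×53/365) = 1.0043365.
CIP: F = S · (grow NZD)/(grow SEK) = 0.13139 × 1.0065849/1.0043365 = 0.1316841 NZD per SEK.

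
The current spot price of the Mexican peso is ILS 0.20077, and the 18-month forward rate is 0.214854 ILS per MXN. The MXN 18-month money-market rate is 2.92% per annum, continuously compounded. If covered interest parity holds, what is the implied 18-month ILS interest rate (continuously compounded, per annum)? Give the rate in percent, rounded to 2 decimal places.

T = 18/12 years.
F/S = 0.214854/0.20077 = 1.0701499 = (growth of ILS) / (growth of MXN).
The MXN side grows by e^(0.0292×18/12) = 1.0447734.
That pins the ILS growth at 1.1180641.
Take logs: ln 1.1180641 / (18/12) = 0.074399, so 7.44%.

7.44%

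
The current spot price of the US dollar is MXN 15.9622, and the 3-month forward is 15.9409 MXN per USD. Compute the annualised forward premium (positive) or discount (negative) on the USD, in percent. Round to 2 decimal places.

-0.53%

T = 3/12 years.
Period premium: (15.9409 − 15.9622)/15.9622 = -0.0013344.
Per annum: -0.0013344 / (3/12) = -0.005338 = -0.53%.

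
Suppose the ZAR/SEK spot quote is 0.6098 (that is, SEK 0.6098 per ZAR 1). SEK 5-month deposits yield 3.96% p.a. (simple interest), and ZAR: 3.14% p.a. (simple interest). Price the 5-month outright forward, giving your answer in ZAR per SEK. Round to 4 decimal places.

T = 5/12 years.
SEK growth factor: 1 + 0.0396×5/12 = 1.016500.
ZAR growth factor: 1 + 0.0314×5/12 = 1.0130833.
So F = 0.6098 × 1.016500 / 1.0130833 = 0.6118566 (SEK/ZAR).
Invert for ZAR per SEK: 1 / 0.6118566 = 1.6344.

1.6344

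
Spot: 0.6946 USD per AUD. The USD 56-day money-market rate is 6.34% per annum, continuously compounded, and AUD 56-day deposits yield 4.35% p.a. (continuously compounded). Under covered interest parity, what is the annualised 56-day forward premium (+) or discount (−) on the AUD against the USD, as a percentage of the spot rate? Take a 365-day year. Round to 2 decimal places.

T = 56/365 years.
CIP forward (USD per AUD) = 0.6946 × 1.0097746/1.0066963 = 0.6967240.
Annualised premium = (F − S)/S × (1/T) = (0.6967240 − 0.6946)/0.6946 ÷ (56/365) = 1.99%.

+1.99%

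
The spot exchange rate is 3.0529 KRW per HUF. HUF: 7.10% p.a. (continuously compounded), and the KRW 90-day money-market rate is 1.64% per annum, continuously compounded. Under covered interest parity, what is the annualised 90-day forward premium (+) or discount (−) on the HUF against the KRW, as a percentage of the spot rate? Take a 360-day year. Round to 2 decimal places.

T = 90/360 years.
F = S · g_KRW/g_HUF = 3.0529 × 1.0041084/1.0179085 = 3.0115109.
(F − S)/S ÷ T = (3.0115109 − 3.0529)/3.0529/(90/360) = -0.054229 → -5.42%.

-5.42%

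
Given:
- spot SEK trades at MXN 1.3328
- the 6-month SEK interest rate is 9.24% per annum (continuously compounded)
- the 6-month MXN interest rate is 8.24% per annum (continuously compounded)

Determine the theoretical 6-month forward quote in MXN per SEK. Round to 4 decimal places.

T = 6/12 years.
MXN growth factor: e^(0.0824×6/12) = 1.0420605.
SEK accumulates by e^(0.0924×6/12) = 1.0472838.
So F = 1.3328 × 1.0420605 / 1.0472838 = 1.326153 (MXN/SEK).

1.3262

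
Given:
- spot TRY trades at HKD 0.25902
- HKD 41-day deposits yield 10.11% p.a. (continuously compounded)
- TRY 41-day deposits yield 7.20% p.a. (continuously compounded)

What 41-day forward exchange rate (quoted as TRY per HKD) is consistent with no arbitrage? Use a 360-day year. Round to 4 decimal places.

T = 41/360 years.
Growth of 1 HKD over T: e^(0.1011×41/360) = 1.0115807.
TRY accumulates by e^(0.0720×41/360) = 1.0082337.
So F = 0.25902 × 1.0115807 / 1.0082337 = 0.2598799 (HKD/TRY).
Invert for TRY per HKD: 1 / 0.2598799 = 3.8479.

3.8479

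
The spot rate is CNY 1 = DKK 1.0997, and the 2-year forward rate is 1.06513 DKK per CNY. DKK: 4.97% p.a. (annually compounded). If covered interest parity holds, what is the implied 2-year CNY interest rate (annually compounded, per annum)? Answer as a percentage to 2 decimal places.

T = 2 years.
By CIP, F/S equals the DKK-to-CNY growth ratio: 1.06513/1.0997 = 0.9685642.
DKK growth factor: (1 + 0.0497)^2 = 1.1018701.
Hence g_CNY = 1.1376325.
r = 1.1376325^(1/2) − 1 = 0.066599 → 6.66%.

6.66%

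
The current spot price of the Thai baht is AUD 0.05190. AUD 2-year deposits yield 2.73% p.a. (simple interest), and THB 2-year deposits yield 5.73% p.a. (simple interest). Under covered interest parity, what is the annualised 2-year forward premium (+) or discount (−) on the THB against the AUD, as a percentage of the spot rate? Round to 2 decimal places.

T = 2 years.
No-arbitrage forward: 0.0519 × 1.054600 / 1.114600 = 0.04910617 AUD/THB.
Annualised premium = (F − S)/S × (1/T) = (0.04910617 − 0.0519)/0.0519 ÷ 2 = -2.69%.

-2.69%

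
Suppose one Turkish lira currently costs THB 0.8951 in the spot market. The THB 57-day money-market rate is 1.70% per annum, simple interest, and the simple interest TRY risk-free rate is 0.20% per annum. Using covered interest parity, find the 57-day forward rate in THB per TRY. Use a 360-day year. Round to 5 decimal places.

0.89723

T = 57/360 years.
Growth of 1 THB over T: 1 + 0.0170×57/360 = 1.0026917.
TRY accumulates by 1 + 0.0020×57/360 = 1.0003167.
So F = 0.8951 × 1.0026917 / 1.0003167 = 0.8972252 (THB/TRY).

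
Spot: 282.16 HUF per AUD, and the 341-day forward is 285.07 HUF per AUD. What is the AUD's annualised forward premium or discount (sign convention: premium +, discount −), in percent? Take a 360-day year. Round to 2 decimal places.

T = 341/360 years.
Period premium: (285.07 − 282.16)/282.16 = 0.0103133.
Per annum: 0.0103133 / (341/360) = 0.010888 = 1.09%.

+1.09%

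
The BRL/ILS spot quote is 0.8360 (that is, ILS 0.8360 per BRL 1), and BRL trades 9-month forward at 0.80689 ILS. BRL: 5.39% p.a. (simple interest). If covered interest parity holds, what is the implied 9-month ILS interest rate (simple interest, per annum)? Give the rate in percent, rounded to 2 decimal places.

0.56%

T = 9/12 years.
CIP gives F = S · g_ILS/g_BRL, so g_ILS/g_BRL = 0.80689/0.836 = 0.9651794.
BRL growth factor: 1 + 0.0539×9/12 = 1.040425.
That pins the ILS growth at 1.0041968.
(1.0041968 − 1)/T = 0.005596, i.e. 0.56%.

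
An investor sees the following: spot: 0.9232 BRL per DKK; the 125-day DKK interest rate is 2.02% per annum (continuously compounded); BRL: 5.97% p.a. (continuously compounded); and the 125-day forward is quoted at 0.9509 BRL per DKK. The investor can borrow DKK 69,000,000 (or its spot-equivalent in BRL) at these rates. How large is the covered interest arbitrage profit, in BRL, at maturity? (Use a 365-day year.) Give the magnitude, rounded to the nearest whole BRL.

BRL 1,050,985

T = 125/365 years.
Invest the DKK and cover forward: 69,000,000 × 1.0069417915 × 0.9509 = BRL 66,067,565.52.
Convert at spot and invest in BRL: 69,000,000 × 0.9232 × 1.0206556404 = BRL 65,016,580.82.
The quoted forward overvalues DKK, so borrow BRL, buy DKK at spot, deposit the DKK at 2.02%, and sell the proceeds forward at 0.9509.
Arbitrage profit = |66,067,565.52 − 65,016,580.82| = BRL 1,050,985.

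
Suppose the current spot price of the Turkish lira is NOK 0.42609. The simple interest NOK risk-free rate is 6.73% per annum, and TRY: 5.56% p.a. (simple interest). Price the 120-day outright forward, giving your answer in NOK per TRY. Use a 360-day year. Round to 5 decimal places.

0.42772

T = 120/360 years.
NOK accumulates by 1 + 0.0673×120/360 = 1.0224333.
Growth of 1 TRY over T: 1 + 0.0556×120/360 = 1.0185333.
So F = 0.42609 × 1.0224333 / 1.0185333 = 0.4277215 (NOK/TRY).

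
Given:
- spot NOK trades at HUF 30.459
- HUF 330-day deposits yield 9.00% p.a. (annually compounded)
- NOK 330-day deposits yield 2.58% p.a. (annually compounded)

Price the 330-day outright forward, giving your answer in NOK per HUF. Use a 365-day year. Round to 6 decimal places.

0.031078

T = 330/365 years.
HUF growth factor: (1 + 0.0900)^(330/365) = 1.0810298.
NOK growth factor: (1 + 0.0258)^(330/365) = 1.0232974.
Forward (HUF per NOK) = 30.459 × 1.0810298 / 1.0232974 = 32.17744.
Quoted the other way: 1/32.17744 = 0.031078 NOK per HUF.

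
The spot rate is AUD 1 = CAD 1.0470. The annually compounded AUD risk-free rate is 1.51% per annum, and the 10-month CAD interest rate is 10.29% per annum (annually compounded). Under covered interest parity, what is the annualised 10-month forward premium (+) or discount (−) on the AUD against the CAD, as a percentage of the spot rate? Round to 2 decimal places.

T = 10/12 years.
F = S · g_CAD/g_AUD = 1.047 × 1.0850426/1.0125676 = 1.1219395.
Annualised premium = (F − S)/S × (1/T) = (1.1219395 − 1.047)/1.047 ÷ (10/12) = 8.59%.

+8.59%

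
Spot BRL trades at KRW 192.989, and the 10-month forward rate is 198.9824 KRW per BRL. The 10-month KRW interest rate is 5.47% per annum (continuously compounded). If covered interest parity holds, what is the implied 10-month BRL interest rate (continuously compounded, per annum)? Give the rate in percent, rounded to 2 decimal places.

T = 10/12 years.
F/S = 198.9824/192.989 = 1.0310557 = (growth of KRW) / (growth of BRL).
KRW growth factor: e^(0.0547×10/12) = 1.0466382.
Hence g_BRL = 1.0151132.
r = ln(1.0151132)/(10/12) = 0.018000 → 1.80%.

1.80%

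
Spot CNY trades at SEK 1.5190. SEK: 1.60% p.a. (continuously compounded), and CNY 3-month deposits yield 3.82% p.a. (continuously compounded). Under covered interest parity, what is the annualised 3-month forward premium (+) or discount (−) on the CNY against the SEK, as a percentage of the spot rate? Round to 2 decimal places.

T = 3/12 years.
No-arbitrage forward: 1.519 × 1.004008 / 1.0095957 = 1.5105930 SEK/CNY.
(F − S)/S ÷ T = (1.5105930 − 1.519)/1.519/(3/12) = -0.022138 → -2.21%.

-2.21%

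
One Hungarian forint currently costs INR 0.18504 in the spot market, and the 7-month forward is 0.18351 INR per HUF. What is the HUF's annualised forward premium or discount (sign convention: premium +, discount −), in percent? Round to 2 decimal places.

T = 7/12 years.
HUF trades forward at -0.82685% vs spot over the period.
Annualise by dividing by T: -0.0082685 / (7/12) = -0.014175 → -1.42%.

-1.42%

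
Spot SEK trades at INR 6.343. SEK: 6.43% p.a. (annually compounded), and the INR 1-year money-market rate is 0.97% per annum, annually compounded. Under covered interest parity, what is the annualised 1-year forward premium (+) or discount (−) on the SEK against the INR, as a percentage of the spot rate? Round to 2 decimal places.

T = 1 year.
No-arbitrage forward: 6.343 × 1.009700 / 1.064300 = 6.017596 INR/SEK.
(F − S)/S ÷ T = (6.017596 − 6.343)/6.343/1 = -0.051301 → -5.13%.

-5.13%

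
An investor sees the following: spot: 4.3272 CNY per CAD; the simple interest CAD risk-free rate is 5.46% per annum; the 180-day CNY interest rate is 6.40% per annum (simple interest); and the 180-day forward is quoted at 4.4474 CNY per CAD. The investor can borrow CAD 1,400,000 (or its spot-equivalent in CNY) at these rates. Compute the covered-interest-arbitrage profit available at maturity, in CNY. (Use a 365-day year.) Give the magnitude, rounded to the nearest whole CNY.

CNY 144,728

T = 180/365 years.
Invest the CAD and cover forward: 1,400,000 × 1.026926027 × 4.4474 = CNY 6,394,011.14.
Convert at spot and invest in CNY: 1,400,000 × 4.3272 × 1.031561644 = CNY 6,249,282.96.
The quoted forward overvalues CAD, so borrow CNY, buy CAD at spot, deposit the CAD at 5.46%, and sell the proceeds forward at 4.4474.
Profit = 6,394,011.14 − 6,249,282.96 = CNY 144,728.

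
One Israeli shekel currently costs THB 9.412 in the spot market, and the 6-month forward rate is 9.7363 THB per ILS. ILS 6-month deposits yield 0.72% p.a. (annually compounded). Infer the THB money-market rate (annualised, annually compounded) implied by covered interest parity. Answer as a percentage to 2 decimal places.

7.78%

T = 6/12 years.
By CIP, F/S equals the THB-to-ILS growth ratio: 9.7363/9.412 = 1.0344560.
The ILS side grows by (1 + 0.0072)^(6/12) = 1.0035935.
Hence g_THB = 1.0381733.
Annualise: 1.0381733^(12/6) − 1 = 0.077804 = 7.78%.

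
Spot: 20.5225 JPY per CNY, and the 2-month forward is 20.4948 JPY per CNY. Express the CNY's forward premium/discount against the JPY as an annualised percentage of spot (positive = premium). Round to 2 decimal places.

T = 2/12 years.
CNY trades forward at -0.13497% vs spot over the period.
×(1/T) gives -0.81% p.a.

-0.81%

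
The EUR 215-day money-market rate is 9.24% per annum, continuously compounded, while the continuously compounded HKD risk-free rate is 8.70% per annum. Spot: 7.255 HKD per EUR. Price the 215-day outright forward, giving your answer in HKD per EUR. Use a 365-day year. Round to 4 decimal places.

7.2320

T = 215/365 years.
HKD growth factor: e^(0.0870×215/365) = 1.0525824.
EUR accumulates by e^(0.0924×215/365) = 1.0559358.
Forward (HKD per EUR) = 7.255 × 1.0525824 / 1.0559358 = 7.231960.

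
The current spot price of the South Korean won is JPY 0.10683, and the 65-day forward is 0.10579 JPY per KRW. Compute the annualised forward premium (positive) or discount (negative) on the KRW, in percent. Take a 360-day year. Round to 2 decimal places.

-5.39%

T = 65/360 years.
(F − S)/S = (0.10579 − 0.10683)/0.10683 = -0.0097351.
Annualise by dividing by T: -0.0097351 / (65/360) = -0.053917 → -5.39%.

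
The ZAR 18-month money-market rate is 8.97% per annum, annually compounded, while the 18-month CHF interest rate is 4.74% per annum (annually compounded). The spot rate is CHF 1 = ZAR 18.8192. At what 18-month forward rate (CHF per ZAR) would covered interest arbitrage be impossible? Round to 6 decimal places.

0.050073

T = 18/12 years.
Growth of 1 ZAR over T: (1 + 0.0897)^(18/12) = 1.1375236.
CHF accumulates by (1 + 0.0474)^(18/12) = 1.071936.
So F = 18.8192 × 1.1375236 / 1.071936 = 19.97067 (ZAR/CHF).
Invert for CHF per ZAR: 1 / 19.97067 = 0.050073.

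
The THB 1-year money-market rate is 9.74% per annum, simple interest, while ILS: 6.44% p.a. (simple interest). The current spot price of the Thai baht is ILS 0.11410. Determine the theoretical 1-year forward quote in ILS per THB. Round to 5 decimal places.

0.11067

T = 1 year.
Growth of 1 ILS over T: 1 + 0.0644×1 = 1.064400.
Growth of 1 THB over T: 1 + 0.0974×1 = 1.097400.
Forward (ILS per THB) = 0.1141 × 1.064400 / 1.097400 = 0.1106689.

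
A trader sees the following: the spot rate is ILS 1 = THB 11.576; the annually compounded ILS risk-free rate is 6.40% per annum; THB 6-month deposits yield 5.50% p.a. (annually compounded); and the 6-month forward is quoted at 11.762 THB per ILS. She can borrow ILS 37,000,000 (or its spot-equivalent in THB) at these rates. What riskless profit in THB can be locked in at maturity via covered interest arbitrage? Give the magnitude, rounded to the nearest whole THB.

THB 8,971,315

T = 6/12 years.
Route A — deposit ILS, sell forward: 37,000,000 × 1.03150375666 × 11.762 = THB 448,904,245.88.
Route B — convert at spot, deposit THB: 37,000,000 × 11.576 × 1.02713192921 = THB 439,932,930.86.
The quoted forward overvalues ILS, so borrow THB, buy ILS at spot, deposit the ILS at 6.40%, and sell the proceeds forward at 11.762.
Profit = 448,904,245.88 − 439,932,930.86 = THB 8,971,315.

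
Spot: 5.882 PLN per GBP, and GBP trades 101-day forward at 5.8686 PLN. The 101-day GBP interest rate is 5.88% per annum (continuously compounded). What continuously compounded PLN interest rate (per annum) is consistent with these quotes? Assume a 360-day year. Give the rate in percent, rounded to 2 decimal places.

T = 101/360 years.
F/S = 5.8686/5.882 = 0.9977219 = (growth of PLN) / (growth of GBP).
GBP growth factor: e^(0.0588×101/360) = 1.0166335.
That pins the PLN growth at 1.0143175.
r = ln(1.0143175)/(101/360) = 0.050671 → 5.07%.

5.07%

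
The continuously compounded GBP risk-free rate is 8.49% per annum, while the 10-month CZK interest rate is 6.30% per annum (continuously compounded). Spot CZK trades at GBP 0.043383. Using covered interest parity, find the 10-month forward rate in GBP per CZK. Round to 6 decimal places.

T = 10/12 years.
GBP growth factor: e^(0.0849×10/12) = 1.0733129.
Growth of 1 CZK over T: e^(0.0630×10/12) = 1.0539026.
Forward (GBP per CZK) = 0.043383 × 1.0733129 / 1.0539026 = 0.04418201.

0.044182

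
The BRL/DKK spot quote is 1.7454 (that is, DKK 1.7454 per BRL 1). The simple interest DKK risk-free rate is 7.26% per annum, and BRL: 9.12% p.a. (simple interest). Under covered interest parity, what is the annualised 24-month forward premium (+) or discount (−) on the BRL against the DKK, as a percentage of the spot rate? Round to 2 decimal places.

T = 2 years.
F = S · g_DKK/g_BRL = 1.7454 × 1.145200/1.182400 = 1.6904872.
(F − S)/S ÷ T = (1.6904872 − 1.7454)/1.7454/2 = -0.015731 → -1.57%.

-1.57%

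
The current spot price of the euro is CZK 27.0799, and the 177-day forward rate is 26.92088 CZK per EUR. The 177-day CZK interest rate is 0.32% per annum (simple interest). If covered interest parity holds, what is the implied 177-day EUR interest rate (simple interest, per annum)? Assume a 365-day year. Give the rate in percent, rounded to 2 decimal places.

T = 177/365 years.
CIP gives F = S · g_CZK/g_EUR, so g_CZK/g_EUR = 26.92088/27.0799 = 0.9941277.
The CZK side grows by 1 + 0.0032×177/365 = 1.0015518.
That pins the EUR growth at 1.007468.
r = (1.007468 − 1)/(177/365) = 0.015400 → 1.54%.

1.54%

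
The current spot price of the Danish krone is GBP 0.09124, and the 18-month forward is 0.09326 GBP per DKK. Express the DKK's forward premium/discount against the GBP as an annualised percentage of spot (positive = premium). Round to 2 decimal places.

T = 18/12 years.
DKK trades forward at +2.21394% vs spot over the period.
Annualise by dividing by T: 0.0221394 / (18/12) = 0.014760 → 1.48%.

+1.48%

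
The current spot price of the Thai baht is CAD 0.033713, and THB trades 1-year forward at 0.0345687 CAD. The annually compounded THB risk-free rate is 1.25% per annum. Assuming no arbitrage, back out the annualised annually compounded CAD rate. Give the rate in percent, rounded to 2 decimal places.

3.82%

T = 1 year.
By CIP, F/S equals the CAD-to-THB growth ratio: 0.0345687/0.033713 = 1.0253819.
The THB side grows by (1 + 0.0125)^1 = 1.012500.
So the CAD growth factor = 1.0381992.
r = 1.0381992^(1/1) − 1 = 0.038199 → 3.82%.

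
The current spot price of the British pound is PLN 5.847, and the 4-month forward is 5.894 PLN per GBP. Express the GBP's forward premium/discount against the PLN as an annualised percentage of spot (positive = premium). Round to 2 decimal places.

T = 4/12 years.
GBP trades forward at +0.80383% vs spot over the period.
Per annum: 0.0080383 / (4/12) = 0.024115 = 2.41%.

+2.41%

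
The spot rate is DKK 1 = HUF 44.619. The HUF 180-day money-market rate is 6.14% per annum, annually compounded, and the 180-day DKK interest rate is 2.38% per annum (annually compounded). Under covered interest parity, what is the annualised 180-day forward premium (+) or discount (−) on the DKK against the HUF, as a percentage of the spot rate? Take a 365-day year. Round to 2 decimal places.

T = 180/365 years.
F = S · g_HUF/g_DKK = 44.619 × 1.0298223/1.011667 = 45.419729.
Annualised premium = (F − S)/S × (1/T) = (45.419729 − 44.619)/44.619 ÷ (180/365) = 3.64%.

+3.64%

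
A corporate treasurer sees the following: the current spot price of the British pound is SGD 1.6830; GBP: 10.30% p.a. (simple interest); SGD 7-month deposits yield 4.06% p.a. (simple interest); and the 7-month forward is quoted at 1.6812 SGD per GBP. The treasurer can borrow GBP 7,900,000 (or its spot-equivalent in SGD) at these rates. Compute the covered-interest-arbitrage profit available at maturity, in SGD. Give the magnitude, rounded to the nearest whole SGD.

T = 7/12 years.
Keep in GBP, deliver into the forward: 7,900,000·1.0600833333·1.6812 = SGD 14,079,475.59.
Swap to SGD now, deposit: 7,900,000·1.6830·1.0236833333 = SGD 13,610,586.49.
The quoted forward overvalues GBP, so borrow SGD, buy GBP at spot, deposit the GBP at 10.30%, and sell the proceeds forward at 1.6812.
The gap between the two covered legs is SGD 468,889.

SGD 468,889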